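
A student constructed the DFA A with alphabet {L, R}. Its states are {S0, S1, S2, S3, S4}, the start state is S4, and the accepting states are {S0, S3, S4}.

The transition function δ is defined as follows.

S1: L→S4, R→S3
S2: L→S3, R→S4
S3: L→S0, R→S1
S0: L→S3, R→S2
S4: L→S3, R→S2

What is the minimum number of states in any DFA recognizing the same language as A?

2

P0 = {S0,S3,S4} | {S1,S2}.
Stable partition: {S0,S3,S4} | {S1,S2} — 2 equivalence classes.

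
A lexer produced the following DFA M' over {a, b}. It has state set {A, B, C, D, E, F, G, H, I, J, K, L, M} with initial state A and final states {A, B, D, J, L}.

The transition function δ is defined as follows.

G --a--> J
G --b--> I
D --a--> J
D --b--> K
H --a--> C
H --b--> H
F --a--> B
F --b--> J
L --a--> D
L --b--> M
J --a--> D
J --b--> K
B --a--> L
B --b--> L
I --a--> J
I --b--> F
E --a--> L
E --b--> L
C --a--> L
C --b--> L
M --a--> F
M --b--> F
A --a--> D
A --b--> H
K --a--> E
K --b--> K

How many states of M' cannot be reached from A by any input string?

BFS from A reaches {A, B, C, D, E, F, H, J, K, L, M}; the 2 state(s) G, I are never visited.

2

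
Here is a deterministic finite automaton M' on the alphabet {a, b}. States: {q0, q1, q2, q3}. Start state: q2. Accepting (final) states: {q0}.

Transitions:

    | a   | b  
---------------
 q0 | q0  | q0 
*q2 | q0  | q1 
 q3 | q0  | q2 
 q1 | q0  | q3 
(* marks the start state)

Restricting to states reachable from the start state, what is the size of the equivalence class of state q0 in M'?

All states are reachable from the start state.
P0 = {q0} | {q1,q2,q3}.
No further refinement is possible. Final partition (2 blocks): {q0} | {q1,q2,q3}.
State q0 belongs to the block {q0}, which has 1 states.

1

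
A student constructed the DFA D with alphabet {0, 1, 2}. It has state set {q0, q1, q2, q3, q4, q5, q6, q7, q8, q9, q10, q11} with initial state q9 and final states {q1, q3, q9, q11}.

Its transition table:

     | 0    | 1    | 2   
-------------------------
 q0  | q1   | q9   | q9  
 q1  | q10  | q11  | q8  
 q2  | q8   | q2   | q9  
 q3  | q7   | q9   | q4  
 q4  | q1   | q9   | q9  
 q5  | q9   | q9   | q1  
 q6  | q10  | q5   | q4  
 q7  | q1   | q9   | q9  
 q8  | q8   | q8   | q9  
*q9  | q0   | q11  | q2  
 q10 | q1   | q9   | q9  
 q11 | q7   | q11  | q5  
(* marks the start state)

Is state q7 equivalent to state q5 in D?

Yes

States {q3,q4,q6} cannot be reached from the start state, so discard them.
Start with accepting vs non-accepting: {q1,q9,q11} | {q0,q2,q5,q7,q8,q10}.
Split {q0,q2,q5,q7,q8,q10} by δ(·,0) → {q0,q5,q7,q10} and {q2,q8}.
Split {q1,q9,q11} by δ(·,2) → {q1,q9} and {q11}.
The partition is now stable with 4 blocks: {q1,q9} | {q0,q5,q7,q10} | {q2,q8} | {q11}.
q7 and q5 lie in the same block of the stable partition, so they are equivalent — no string distinguishes them.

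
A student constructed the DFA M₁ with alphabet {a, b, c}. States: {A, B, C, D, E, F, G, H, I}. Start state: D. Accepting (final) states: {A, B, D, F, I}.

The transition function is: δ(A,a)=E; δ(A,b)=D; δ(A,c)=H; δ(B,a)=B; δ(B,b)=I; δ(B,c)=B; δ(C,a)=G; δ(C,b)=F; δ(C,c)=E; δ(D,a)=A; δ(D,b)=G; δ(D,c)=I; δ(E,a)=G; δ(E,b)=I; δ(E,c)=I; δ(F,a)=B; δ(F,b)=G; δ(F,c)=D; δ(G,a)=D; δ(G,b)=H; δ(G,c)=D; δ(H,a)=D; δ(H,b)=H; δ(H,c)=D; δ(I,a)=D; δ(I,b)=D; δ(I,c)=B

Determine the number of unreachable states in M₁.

Starting at D and following transitions, the reachable set is {A, B, D, E, G, H, I}. That leaves C, F unreachable — 2 in total.

2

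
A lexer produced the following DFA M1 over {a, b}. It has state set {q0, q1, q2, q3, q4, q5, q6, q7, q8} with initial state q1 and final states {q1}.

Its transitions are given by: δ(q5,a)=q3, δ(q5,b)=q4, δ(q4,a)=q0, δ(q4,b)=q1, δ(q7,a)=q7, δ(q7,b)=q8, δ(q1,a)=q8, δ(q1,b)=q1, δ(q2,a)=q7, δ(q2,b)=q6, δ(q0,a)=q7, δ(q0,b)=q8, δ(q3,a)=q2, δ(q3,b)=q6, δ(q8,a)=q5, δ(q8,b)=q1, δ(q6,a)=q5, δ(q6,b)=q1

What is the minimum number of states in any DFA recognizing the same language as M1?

Every state is reachable, so we keep all 9.
Initial partition by acceptance: {q1} | {q0,q2,q3,q4,q5,q6,q7,q8}.
Refine {q0,q2,q3,q4,q5,q6,q7,q8} on symbol b: members go to different blocks, giving {q0,q2,q3,q5,q7} and {q4,q6,q8}.
The partition is now stable with 3 blocks: {q1} | {q0,q2,q3,q5,q7} | {q4,q6,q8}.

3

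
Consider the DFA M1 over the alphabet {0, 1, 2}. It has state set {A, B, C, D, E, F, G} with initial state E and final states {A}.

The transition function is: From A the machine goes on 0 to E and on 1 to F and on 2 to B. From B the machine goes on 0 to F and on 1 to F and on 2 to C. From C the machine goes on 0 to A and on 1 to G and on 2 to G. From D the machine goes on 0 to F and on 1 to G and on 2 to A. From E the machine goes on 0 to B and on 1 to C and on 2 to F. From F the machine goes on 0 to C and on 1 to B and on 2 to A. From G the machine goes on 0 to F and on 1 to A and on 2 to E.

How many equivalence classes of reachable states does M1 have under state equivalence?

Reachable states from the start: {A,B,C,E,F,G}. Unreachable: {D} — drop them.
Start with accepting vs non-accepting: {A} | {B,C,E,F,G}.
Refine {B,C,E,F,G} on symbol 0: members go to different blocks, giving {B,E,F,G} and {C}.
Split {B,E,F,G} by δ(·,0) → {B,E,G} and {F}.
Split {B,E,G} by δ(·,0) → {B,G} and {E}.
On input 1, block {B,G} splits into {B} and {G}.
The partition is now stable with 6 blocks: {A} | {B} | {C} | {F} | {E} | {G}.

6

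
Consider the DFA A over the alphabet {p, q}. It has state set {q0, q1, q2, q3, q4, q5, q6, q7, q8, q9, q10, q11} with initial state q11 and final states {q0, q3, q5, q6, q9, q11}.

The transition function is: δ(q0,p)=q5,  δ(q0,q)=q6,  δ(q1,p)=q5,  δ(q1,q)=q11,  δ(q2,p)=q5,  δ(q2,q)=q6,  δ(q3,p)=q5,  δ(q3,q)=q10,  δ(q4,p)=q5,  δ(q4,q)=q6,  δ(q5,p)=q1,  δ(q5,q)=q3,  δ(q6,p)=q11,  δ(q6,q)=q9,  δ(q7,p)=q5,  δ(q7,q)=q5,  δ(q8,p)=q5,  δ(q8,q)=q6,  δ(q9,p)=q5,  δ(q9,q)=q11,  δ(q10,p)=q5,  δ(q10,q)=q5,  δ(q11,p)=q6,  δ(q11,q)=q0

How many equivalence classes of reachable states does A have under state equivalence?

Reachable states from the start: {q0,q1,q3,q5,q6,q9,q10,q11}. Unreachable: {q2,q4,q7,q8} — drop them.
Initial partition by acceptance: {q0,q3,q5,q6,q9,q11} | {q1,q10}.
On input p, block {q0,q3,q5,q6,q9,q11} splits into {q0,q3,q6,q9,q11} and {q5}.
On input p, block {q0,q3,q6,q9,q11} splits into {q0,q3,q9} and {q6,q11}.
Split {q0,q3,q9} by δ(·,q) → {q0,q9} and {q3}.
Refine {q1,q10} on symbol q: members go to different blocks, giving {q1} and {q10}.
The partition is now stable with 6 blocks: {q0,q9} | {q1} | {q5} | {q6,q11} | {q3} | {q10}.

6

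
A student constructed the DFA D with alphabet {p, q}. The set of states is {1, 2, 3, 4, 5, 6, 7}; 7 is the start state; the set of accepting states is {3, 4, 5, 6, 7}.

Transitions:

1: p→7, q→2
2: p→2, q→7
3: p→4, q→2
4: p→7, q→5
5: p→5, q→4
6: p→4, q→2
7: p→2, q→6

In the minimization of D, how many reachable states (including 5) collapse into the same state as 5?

Reachable states from the start: {2,4,5,6,7}. Unreachable: {1,3} — drop them.
P0 = {4,5,6,7} | {2}.
Refine {4,5,6,7} on symbol p: members go to different blocks, giving {4,5,6} and {7}.
On input p, block {4,5,6} splits into {5,6} and {4}.
Split {5,6} by δ(·,p) → {5} and {6}.
No further refinement is possible. Final partition (5 blocks): {5} | {2} | {7} | {4} | {6}.
The equivalence class containing 5 is {5}, of size 1.

1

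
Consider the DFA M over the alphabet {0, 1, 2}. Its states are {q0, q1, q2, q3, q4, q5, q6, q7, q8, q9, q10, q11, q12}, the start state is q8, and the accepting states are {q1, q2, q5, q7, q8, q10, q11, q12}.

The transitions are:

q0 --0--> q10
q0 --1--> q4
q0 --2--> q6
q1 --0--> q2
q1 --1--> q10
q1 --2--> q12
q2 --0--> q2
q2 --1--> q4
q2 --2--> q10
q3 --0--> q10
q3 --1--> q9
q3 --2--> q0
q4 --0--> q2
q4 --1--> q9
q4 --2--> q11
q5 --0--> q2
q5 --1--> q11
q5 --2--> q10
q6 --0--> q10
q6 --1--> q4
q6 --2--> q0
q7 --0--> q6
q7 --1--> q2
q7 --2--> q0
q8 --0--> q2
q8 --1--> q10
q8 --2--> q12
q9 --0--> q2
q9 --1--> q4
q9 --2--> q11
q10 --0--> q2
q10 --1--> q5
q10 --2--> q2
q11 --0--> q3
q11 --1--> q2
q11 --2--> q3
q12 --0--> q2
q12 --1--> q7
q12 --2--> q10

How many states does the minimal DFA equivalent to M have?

First remove the unreachable states {q1}; 12 states remain.
Initial partition by acceptance: {q2,q5,q7,q8,q10,q11,q12} | {q0,q3,q4,q6,q9}.
On input 0, block {q2,q5,q7,q8,q10,q11,q12} splits into {q2,q5,q8,q10,q12} and {q7,q11}.
On input 1, block {q2,q5,q8,q10,q12} splits into {q5,q12} and {q8,q10} and {q2}.
Split {q0,q3,q4,q6,q9} by δ(·,0) → {q0,q3,q6} and {q4,q9}.
Refine {q8,q10} on symbol 1: members go to different blocks, giving {q8} and {q10}.
The partition is now stable with 7 blocks: {q5,q12} | {q0,q3,q6} | {q7,q11} | {q8} | {q2} | {q4,q9} | {q10}.

7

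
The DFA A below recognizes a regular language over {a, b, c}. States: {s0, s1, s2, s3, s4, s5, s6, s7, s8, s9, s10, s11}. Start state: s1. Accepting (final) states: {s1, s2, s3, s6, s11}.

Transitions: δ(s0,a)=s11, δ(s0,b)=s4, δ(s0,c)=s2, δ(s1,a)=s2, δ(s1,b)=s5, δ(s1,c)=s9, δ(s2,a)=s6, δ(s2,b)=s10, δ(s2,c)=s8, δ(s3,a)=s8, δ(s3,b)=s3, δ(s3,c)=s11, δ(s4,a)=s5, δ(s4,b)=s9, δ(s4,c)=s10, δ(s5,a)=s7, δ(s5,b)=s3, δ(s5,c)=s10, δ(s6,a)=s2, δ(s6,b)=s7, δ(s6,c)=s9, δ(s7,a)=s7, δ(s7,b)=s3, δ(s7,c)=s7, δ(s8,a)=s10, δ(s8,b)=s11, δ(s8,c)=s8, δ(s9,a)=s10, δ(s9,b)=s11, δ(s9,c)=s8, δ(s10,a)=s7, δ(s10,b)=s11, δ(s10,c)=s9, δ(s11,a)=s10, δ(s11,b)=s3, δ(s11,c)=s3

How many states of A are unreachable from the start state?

2

No path from s1 leads to s0, s4; the other 10 states are all reachable.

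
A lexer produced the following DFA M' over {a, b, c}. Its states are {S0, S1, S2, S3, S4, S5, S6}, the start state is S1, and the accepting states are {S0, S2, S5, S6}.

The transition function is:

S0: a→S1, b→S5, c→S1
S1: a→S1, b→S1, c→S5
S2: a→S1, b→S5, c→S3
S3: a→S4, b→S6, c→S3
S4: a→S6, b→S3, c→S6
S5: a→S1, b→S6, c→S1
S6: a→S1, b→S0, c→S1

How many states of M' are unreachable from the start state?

3

Starting at S1 and following transitions, the reachable set is {S0, S1, S5, S6}. That leaves S2, S3, S4 unreachable — 3 in total.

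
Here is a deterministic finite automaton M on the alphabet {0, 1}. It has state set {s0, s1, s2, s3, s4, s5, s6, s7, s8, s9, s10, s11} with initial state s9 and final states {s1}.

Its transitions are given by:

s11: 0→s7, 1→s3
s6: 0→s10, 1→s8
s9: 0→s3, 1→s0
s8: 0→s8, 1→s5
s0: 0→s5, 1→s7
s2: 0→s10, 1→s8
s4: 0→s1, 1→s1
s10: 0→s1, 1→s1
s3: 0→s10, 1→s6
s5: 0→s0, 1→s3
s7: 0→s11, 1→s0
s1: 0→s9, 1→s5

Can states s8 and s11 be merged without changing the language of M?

Reachable states from the start: {s0,s1,s3,s5,s6,s7,s8,s9,s10,s11}. Unreachable: {s2,s4} — drop them.
Initial partition by acceptance: {s1} | {s0,s3,s5,s6,s7,s8,s9,s10,s11}.
On input 0, block {s0,s3,s5,s6,s7,s8,s9,s10,s11} splits into {s0,s3,s5,s6,s7,s8,s9,s11} and {s10}.
Refine {s0,s3,s5,s6,s7,s8,s9,s11} on symbol 0: members go to different blocks, giving {s0,s5,s7,s8,s9,s11} and {s3,s6}.
Split {s0,s5,s7,s8,s9,s11} by δ(·,0) → {s0,s5,s7,s8,s11} and {s9}.
Split {s0,s5,s7,s8,s11} by δ(·,1) → {s0,s7,s8} and {s5,s11}.
Split {s0,s7,s8} by δ(·,0) → {s0,s7} and {s8}.
Refine {s3,s6} on symbol 1: members go to different blocks, giving {s3} and {s6}.
Stable partition: {s1} | {s0,s7} | {s10} | {s3} | {s9} | {s5,s11} | {s8} | {s6} — 8 equivalence classes.
s8 and s11 end up in different blocks, so they are distinguishable. For instance, the string '100' is accepted from only s11.

No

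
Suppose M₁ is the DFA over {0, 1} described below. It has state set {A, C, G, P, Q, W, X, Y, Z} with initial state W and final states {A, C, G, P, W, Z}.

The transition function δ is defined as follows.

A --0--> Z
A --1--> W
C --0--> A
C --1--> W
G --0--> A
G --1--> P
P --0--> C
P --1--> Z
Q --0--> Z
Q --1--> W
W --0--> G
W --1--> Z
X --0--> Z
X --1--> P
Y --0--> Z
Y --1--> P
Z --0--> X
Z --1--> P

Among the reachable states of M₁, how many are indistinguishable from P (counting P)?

States {Q,Y} cannot be reached from the start state, so discard them.
Initial partition by acceptance: {A,C,G,P,W,Z} | {X}.
On input 0, block {A,C,G,P,W,Z} splits into {A,C,G,P,W} and {Z}.
Split {A,C,G,P,W} by δ(·,0) → {C,G,P,W} and {A}.
On input 0, block {C,G,P,W} splits into {P,W} and {C,G}.
No further refinement is possible. Final partition (5 blocks): {P,W} | {X} | {Z} | {A} | {C,G}.
State P belongs to the block {P,W}, which has 2 states.

2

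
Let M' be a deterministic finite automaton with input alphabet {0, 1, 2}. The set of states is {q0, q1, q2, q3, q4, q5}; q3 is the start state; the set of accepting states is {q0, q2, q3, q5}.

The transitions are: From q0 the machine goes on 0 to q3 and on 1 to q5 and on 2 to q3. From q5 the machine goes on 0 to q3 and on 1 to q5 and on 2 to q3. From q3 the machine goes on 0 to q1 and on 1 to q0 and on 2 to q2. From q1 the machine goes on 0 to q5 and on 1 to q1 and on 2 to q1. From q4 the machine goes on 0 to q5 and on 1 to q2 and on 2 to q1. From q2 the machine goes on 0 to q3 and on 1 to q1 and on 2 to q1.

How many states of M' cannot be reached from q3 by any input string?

1

Starting at q3 and following transitions, the reachable set is {q0, q1, q2, q3, q5}. That leaves q4 unreachable — 1 in total.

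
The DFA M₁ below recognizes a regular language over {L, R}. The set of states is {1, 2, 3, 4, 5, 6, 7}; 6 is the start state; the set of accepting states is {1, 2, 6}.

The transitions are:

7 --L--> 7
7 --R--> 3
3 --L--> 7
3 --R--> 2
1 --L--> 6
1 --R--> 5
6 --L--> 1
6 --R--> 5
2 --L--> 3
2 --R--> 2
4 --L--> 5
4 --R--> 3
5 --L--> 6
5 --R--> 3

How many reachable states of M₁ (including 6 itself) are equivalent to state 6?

First remove the unreachable states {4}; 6 states remain.
Start with accepting vs non-accepting: {1,2,6} | {3,5,7}.
On input L, block {1,2,6} splits into {1,6} and {2}.
Split {3,5,7} by δ(·,L) → {3,7} and {5}.
On input R, block {3,7} splits into {3} and {7}.
Stable partition: {1,6} | {3} | {2} | {5} | {7} — 5 equivalence classes.
State 6 belongs to the block {1,6}, which has 2 states.

2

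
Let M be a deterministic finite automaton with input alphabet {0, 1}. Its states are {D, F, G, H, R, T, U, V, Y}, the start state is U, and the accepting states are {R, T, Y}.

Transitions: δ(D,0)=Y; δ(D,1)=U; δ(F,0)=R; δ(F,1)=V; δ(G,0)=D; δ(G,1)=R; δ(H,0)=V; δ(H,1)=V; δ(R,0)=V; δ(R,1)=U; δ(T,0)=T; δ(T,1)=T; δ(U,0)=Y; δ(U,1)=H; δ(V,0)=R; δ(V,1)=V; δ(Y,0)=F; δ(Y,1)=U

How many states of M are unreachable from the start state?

BFS from U reaches {F, H, R, U, V, Y}; the 3 state(s) D, G, T are never visited.

3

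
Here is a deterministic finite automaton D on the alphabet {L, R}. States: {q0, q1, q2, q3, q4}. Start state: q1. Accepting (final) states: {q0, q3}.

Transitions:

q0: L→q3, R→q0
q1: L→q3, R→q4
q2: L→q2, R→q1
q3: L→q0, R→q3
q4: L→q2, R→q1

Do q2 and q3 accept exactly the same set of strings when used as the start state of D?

All states are reachable from the start state.
P0 = {q0,q3} | {q1,q2,q4}.
Refine {q1,q2,q4} on symbol L: members go to different blocks, giving {q2,q4} and {q1}.
The partition is now stable with 3 blocks: {q0,q3} | {q2,q4} | {q1}.
q2 and q3 end up in different blocks, so they are distinguishable. For instance, the string 'ε' is accepted from only q3.

No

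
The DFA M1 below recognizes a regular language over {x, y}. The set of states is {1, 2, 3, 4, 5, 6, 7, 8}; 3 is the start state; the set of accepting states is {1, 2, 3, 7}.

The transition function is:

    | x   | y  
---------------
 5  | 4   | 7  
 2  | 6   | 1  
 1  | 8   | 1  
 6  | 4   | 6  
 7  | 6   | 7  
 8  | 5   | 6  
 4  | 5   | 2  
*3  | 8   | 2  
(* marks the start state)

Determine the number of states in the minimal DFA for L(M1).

3

Every state is reachable, so we keep all 8.
Initial partition by acceptance: {1,2,3,7} | {4,5,6,8}.
On input y, block {4,5,6,8} splits into {4,5} and {6,8}.
The partition is now stable with 3 blocks: {1,2,3,7} | {4,5} | {6,8}.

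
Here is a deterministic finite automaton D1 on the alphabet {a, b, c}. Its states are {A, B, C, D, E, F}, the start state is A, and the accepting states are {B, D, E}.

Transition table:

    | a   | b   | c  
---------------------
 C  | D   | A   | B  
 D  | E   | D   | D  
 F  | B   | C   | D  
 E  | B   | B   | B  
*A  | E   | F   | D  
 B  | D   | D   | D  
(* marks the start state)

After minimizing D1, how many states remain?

All states are reachable from the start state.
Start with accepting vs non-accepting: {B,D,E} | {A,C,F}.
The partition is now stable with 2 blocks: {B,D,E} | {A,C,F}.

2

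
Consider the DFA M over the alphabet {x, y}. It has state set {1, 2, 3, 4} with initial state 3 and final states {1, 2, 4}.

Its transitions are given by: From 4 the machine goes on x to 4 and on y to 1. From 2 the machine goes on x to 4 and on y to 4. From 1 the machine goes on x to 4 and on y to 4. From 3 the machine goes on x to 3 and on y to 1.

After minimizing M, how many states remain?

2

States {2} cannot be reached from the start state, so discard them.
Start with accepting vs non-accepting: {1,4} | {3}.
Stable partition: {1,4} | {3} — 2 equivalence classes.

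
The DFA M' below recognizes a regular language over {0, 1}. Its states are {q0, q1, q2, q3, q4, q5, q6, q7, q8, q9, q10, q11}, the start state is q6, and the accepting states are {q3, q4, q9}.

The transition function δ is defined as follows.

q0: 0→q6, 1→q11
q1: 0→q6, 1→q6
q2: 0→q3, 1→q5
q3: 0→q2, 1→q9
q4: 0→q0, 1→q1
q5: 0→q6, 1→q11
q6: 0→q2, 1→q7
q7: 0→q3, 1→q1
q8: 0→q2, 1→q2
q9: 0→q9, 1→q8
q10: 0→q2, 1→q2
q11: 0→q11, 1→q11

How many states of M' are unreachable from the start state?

BFS from q6 reaches {q1, q2, q3, q5, q6, q7, q8, q9, q11}; the 3 state(s) q0, q4, q10 are never visited.

3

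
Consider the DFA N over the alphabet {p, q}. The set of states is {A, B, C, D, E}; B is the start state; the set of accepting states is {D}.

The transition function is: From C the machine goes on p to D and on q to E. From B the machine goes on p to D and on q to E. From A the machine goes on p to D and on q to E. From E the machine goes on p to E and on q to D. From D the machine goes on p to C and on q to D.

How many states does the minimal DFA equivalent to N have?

3

Reachable states from the start: {B,C,D,E}. Unreachable: {A} — drop them.
Start with accepting vs non-accepting: {D} | {B,C,E}.
Refine {B,C,E} on symbol p: members go to different blocks, giving {B,C} and {E}.
The partition is now stable with 3 blocks: {D} | {B,C} | {E}.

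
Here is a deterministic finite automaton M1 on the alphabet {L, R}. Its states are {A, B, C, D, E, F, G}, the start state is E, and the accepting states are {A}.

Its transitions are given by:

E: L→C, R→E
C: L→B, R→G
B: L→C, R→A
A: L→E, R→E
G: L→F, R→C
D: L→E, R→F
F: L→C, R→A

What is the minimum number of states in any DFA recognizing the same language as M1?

4

First remove the unreachable states {D}; 6 states remain.
Start with accepting vs non-accepting: {A} | {B,C,E,F,G}.
Refine {B,C,E,F,G} on symbol R: members go to different blocks, giving {C,E,G} and {B,F}.
On input L, block {C,E,G} splits into {C,G} and {E}.
No further refinement is possible. Final partition (4 blocks): {A} | {C,G} | {B,F} | {E}.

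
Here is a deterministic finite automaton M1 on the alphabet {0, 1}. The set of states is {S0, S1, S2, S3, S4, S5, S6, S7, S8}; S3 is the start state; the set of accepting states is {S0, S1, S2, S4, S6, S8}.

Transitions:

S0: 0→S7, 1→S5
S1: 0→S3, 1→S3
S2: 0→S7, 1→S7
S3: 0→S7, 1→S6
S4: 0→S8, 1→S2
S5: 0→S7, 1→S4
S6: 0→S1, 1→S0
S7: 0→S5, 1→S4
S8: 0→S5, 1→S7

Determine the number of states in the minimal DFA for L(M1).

Every state is reachable, so we keep all 9.
Start with accepting vs non-accepting: {S0,S1,S2,S4,S6,S8} | {S3,S5,S7}.
Split {S0,S1,S2,S4,S6,S8} by δ(·,0) → {S0,S1,S2,S8} and {S4,S6}.
No further refinement is possible. Final partition (3 blocks): {S0,S1,S2,S8} | {S3,S5,S7} | {S4,S6}.

3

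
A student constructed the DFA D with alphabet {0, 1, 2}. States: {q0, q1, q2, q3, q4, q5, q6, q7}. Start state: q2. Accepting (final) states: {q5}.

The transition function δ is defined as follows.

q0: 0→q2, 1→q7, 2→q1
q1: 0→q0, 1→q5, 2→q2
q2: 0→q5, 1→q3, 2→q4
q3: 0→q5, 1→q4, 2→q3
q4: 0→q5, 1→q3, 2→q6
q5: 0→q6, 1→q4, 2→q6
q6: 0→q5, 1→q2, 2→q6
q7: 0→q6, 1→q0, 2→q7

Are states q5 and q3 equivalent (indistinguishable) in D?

Reachable states from the start: {q2,q3,q4,q5,q6}. Unreachable: {q0,q1,q7} — drop them.
P0 = {q5} | {q2,q3,q4,q6}.
The partition is now stable with 2 blocks: {q5} | {q2,q3,q4,q6}.
q5 and q3 end up in different blocks, so they are distinguishable. For instance, the string 'ε' is accepted from only q5.

No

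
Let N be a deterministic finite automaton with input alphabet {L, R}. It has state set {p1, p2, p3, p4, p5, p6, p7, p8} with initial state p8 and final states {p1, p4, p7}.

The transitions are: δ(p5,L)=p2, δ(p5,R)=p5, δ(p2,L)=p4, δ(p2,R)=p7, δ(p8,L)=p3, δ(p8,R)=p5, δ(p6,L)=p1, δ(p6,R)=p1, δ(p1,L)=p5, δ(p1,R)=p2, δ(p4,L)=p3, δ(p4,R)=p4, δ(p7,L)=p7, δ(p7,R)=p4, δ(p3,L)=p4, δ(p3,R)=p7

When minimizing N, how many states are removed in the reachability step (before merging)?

BFS from p8 reaches {p2, p3, p4, p5, p7, p8}; the 2 state(s) p1, p6 are never visited.

2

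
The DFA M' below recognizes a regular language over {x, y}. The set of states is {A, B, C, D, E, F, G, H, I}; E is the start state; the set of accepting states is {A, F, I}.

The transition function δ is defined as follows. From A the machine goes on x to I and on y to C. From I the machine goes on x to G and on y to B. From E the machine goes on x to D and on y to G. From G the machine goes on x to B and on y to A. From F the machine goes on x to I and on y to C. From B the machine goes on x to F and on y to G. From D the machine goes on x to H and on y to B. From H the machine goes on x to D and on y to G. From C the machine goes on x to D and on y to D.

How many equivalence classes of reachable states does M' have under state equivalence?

All states are reachable from the start state.
Initial partition by acceptance: {A,F,I} | {B,C,D,E,G,H}.
On input x, block {A,F,I} splits into {A,F} and {I}.
Split {B,C,D,E,G,H} by δ(·,x) → {C,D,E,G,H} and {B}.
Split {C,D,E,G,H} by δ(·,x) → {C,D,E,H} and {G}.
On input y, block {C,D,E,H} splits into {E,H} and {C} and {D}.
No further refinement is possible. Final partition (7 blocks): {A,F} | {E,H} | {I} | {B} | {G} | {C} | {D}.

7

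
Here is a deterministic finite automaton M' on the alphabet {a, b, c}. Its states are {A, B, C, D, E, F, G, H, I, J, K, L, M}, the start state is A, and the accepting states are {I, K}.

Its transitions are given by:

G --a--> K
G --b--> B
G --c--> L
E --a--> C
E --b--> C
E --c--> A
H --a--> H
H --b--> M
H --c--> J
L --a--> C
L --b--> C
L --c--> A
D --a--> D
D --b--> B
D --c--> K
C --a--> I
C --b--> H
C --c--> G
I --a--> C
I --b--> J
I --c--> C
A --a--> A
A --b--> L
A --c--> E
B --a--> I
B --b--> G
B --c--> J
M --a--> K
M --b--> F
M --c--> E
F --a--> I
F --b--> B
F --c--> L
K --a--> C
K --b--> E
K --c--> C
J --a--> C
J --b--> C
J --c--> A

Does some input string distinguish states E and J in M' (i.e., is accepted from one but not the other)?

No

First remove the unreachable states {D}; 12 states remain.
Initial partition by acceptance: {I,K} | {A,B,C,E,F,G,H,J,L,M}.
Refine {A,B,C,E,F,G,H,J,L,M} on symbol a: members go to different blocks, giving {A,E,H,J,L} and {B,C,F,G,M}.
On input a, block {A,E,H,J,L} splits into {E,J,L} and {A,H}.
On input b, block {B,C,F,G,M} splits into {B,F,G,M} and {C}.
Split {A,H} by δ(·,b) → {A} and {H}.
Stable partition: {I,K} | {E,J,L} | {B,F,G,M} | {A} | {C} | {H} — 6 equivalence classes.
E and J lie in the same block of the stable partition, so they are equivalent — no string distinguishes them.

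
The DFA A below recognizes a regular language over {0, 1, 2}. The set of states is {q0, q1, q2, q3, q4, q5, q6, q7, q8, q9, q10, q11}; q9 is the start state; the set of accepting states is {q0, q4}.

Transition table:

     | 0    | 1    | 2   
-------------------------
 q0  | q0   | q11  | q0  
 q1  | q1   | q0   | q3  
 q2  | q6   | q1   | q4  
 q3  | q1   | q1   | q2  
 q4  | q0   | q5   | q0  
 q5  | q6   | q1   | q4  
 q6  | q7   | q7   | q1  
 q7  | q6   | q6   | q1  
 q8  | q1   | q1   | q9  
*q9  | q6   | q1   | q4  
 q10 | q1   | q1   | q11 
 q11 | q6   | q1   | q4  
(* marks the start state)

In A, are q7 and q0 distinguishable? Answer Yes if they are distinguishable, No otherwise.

Yes

Reachable states from the start: {q0,q1,q2,q3,q4,q5,q6,q7,q9,q11}. Unreachable: {q8,q10} — drop them.
P0 = {q0,q4} | {q1,q2,q3,q5,q6,q7,q9,q11}.
Split {q1,q2,q3,q5,q6,q7,q9,q11} by δ(·,1) → {q2,q3,q5,q6,q7,q9,q11} and {q1}.
Refine {q2,q3,q5,q6,q7,q9,q11} on symbol 0: members go to different blocks, giving {q2,q5,q6,q7,q9,q11} and {q3}.
Refine {q2,q5,q6,q7,q9,q11} on symbol 1: members go to different blocks, giving {q2,q5,q9,q11} and {q6,q7}.
No further refinement is possible. Final partition (5 blocks): {q0,q4} | {q2,q5,q9,q11} | {q1} | {q3} | {q6,q7}.
q7 and q0 end up in different blocks, so they are distinguishable. For instance, the string 'ε' is accepted from only q0.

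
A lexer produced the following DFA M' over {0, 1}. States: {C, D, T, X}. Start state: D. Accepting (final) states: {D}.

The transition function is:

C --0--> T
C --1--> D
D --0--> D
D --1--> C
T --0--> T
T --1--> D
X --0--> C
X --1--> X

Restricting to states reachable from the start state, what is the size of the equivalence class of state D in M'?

Reachable states from the start: {C,D,T}. Unreachable: {X} — drop them.
Initial partition by acceptance: {D} | {C,T}.
Stable partition: {D} | {C,T} — 2 equivalence classes.
The equivalence class containing D is {D}, of size 1.

1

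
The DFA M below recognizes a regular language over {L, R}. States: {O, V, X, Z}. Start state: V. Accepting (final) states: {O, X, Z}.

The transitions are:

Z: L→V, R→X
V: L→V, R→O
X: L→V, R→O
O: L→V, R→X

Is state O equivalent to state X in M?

Reachable states from the start: {O,V,X}. Unreachable: {Z} — drop them.
P0 = {O,X} | {V}.
The partition is now stable with 2 blocks: {O,X} | {V}.
O and X lie in the same block of the stable partition, so they are equivalent — no string distinguishes them.

Yes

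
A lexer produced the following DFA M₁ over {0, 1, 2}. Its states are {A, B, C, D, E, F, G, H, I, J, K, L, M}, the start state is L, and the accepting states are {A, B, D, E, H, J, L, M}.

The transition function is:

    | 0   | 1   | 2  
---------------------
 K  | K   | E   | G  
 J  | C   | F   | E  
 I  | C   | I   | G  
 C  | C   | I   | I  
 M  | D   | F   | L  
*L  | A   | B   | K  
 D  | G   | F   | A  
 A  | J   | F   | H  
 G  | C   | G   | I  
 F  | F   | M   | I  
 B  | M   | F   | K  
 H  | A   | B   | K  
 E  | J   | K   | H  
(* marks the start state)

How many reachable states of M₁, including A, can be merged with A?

Every state is reachable, so we keep all 13.
Initial partition by acceptance: {A,B,D,E,H,J,L,M} | {C,F,G,I,K}.
Refine {A,B,D,E,H,J,L,M} on symbol 0: members go to different blocks, giving {A,B,E,H,L,M} and {D,J}.
Split {A,B,E,H,L,M} by δ(·,0) → {A,E,M} and {B,H,L}.
Split {C,F,G,I,K} by δ(·,1) → {C,G,I} and {F,K}.
Split {B,H,L} by δ(·,1) → {H,L} and {B}.
The partition is now stable with 6 blocks: {A,E,M} | {C,G,I} | {D,J} | {H,L} | {F,K} | {B}.
The equivalence class containing A is {A,E,M}, of size 3.

3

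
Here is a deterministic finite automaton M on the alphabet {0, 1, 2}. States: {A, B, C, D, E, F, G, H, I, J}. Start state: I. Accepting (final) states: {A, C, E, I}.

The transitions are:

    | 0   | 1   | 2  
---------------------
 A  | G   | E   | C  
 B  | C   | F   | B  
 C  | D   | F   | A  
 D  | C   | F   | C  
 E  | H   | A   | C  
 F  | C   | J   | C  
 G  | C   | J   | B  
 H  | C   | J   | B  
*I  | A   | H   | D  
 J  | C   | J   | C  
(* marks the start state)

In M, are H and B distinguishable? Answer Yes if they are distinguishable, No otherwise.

P0 = {A,C,E,I} | {B,D,F,G,H,J}.
On input 0, block {A,C,E,I} splits into {A,C,E} and {I}.
Refine {A,C,E} on symbol 1: members go to different blocks, giving {A,E} and {C}.
On input 2, block {B,D,F,G,H,J} splits into {B,G,H} and {D,F,J}.
No further refinement is possible. Final partition (5 blocks): {A,E} | {B,G,H} | {I} | {C} | {D,F,J}.
H and B lie in the same block of the stable partition, so they are equivalent — no string distinguishes them.

No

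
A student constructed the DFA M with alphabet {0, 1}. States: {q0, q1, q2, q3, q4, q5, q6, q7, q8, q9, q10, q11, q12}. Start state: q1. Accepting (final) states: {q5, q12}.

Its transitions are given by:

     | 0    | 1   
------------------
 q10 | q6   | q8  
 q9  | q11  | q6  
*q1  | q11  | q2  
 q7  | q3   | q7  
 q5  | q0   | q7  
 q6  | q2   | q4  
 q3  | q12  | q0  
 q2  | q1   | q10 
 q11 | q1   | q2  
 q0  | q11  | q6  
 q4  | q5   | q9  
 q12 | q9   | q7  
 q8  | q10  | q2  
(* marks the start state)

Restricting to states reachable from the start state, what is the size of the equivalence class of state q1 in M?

Start with accepting vs non-accepting: {q5,q12} | {q0,q1,q2,q3,q4,q6,q7,q8,q9,q10,q11}.
Refine {q0,q1,q2,q3,q4,q6,q7,q8,q9,q10,q11} on symbol 0: members go to different blocks, giving {q0,q1,q2,q6,q7,q8,q9,q10,q11} and {q3,q4}.
Refine {q0,q1,q2,q6,q7,q8,q9,q10,q11} on symbol 0: members go to different blocks, giving {q0,q1,q2,q6,q8,q9,q10,q11} and {q7}.
Split {q0,q1,q2,q6,q8,q9,q10,q11} by δ(·,1) → {q0,q1,q2,q8,q9,q10,q11} and {q6}.
Split {q0,q1,q2,q8,q9,q10,q11} by δ(·,0) → {q0,q1,q2,q8,q9,q11} and {q10}.
On input 0, block {q0,q1,q2,q8,q9,q11} splits into {q0,q1,q2,q9,q11} and {q8}.
Split {q0,q1,q2,q9,q11} by δ(·,1) → {q0,q9} and {q1,q11} and {q2}.
No further refinement is possible. Final partition (9 blocks): {q5,q12} | {q0,q9} | {q3,q4} | {q7} | {q6} | {q10} | {q8} | {q1,q11} | {q2}.
State q1 belongs to the block {q1,q11}, which has 2 states.

2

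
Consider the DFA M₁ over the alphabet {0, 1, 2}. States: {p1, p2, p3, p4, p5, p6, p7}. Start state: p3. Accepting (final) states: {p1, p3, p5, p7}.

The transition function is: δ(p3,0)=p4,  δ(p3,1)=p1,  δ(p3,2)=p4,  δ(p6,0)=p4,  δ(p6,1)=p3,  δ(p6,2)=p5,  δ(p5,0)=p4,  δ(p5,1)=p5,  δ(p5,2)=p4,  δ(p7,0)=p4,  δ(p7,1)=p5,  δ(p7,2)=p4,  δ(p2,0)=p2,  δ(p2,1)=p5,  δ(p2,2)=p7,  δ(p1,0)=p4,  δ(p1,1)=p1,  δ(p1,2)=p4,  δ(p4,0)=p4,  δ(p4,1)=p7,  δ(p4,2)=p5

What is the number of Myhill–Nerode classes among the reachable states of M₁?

2

First remove the unreachable states {p2,p6}; 5 states remain.
P0 = {p1,p3,p5,p7} | {p4}.
Stable partition: {p1,p3,p5,p7} | {p4} — 2 equivalence classes.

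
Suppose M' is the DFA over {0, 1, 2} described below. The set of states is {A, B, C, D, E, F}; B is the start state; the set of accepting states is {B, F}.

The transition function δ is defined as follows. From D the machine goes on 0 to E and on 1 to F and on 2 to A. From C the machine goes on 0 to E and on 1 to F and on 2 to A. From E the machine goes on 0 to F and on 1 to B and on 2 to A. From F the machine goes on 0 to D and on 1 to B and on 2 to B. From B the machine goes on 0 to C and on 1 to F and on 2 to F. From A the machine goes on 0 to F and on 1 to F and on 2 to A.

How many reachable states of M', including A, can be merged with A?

2

Every state is reachable, so we keep all 6.
Initial partition by acceptance: {B,F} | {A,C,D,E}.
Split {A,C,D,E} by δ(·,0) → {A,E} and {C,D}.
Stable partition: {B,F} | {A,E} | {C,D} — 3 equivalence classes.
The equivalence class containing A is {A,E}, of size 2.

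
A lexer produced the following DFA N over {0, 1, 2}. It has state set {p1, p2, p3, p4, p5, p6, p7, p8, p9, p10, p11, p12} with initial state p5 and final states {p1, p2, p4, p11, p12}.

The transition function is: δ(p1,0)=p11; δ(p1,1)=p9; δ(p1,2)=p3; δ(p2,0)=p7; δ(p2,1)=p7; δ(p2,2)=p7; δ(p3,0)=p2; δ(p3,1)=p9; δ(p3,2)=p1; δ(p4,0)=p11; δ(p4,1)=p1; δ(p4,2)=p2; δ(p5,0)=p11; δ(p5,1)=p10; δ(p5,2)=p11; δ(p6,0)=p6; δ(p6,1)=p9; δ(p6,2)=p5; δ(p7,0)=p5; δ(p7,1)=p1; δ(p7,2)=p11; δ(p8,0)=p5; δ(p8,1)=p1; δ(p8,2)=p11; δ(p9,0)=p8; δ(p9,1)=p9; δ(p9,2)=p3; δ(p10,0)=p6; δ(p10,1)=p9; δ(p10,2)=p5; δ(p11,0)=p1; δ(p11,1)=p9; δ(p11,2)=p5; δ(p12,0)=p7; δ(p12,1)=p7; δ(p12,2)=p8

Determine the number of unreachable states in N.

2

No path from p5 leads to p4, p12; the other 10 states are all reachable.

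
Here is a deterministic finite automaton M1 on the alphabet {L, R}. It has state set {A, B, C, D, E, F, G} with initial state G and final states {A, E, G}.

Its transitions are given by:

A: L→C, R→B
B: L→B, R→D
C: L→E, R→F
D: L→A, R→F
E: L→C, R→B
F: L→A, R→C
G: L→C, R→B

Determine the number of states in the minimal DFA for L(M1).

Initial partition by acceptance: {A,E,G} | {B,C,D,F}.
Split {B,C,D,F} by δ(·,L) → {C,D,F} and {B}.
No further refinement is possible. Final partition (3 blocks): {A,E,G} | {C,D,F} | {B}.

3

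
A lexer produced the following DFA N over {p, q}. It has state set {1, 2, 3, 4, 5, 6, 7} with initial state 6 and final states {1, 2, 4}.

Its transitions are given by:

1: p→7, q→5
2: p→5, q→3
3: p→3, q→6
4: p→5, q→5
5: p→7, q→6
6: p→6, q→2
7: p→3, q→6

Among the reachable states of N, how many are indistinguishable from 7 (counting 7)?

States {1,4} cannot be reached from the start state, so discard them.
Start with accepting vs non-accepting: {2} | {3,5,6,7}.
Split {3,5,6,7} by δ(·,q) → {3,5,7} and {6}.
Stable partition: {2} | {3,5,7} | {6} — 3 equivalence classes.
The equivalence class containing 7 is {3,5,7}, of size 3.

3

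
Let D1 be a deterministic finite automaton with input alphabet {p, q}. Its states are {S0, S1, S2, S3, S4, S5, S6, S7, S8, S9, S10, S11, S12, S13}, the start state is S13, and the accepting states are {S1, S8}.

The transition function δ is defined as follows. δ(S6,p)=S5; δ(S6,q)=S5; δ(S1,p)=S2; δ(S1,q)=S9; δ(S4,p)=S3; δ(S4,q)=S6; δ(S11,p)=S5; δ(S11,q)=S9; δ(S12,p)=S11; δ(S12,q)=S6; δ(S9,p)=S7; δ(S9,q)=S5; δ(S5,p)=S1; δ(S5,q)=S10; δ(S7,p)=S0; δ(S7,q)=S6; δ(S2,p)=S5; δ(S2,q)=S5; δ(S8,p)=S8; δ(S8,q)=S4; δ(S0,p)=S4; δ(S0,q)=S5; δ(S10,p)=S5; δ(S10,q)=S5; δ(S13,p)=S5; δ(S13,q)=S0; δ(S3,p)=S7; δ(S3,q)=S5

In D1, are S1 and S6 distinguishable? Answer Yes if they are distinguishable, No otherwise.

Yes

Reachable states from the start: {S0,S1,S2,S3,S4,S5,S6,S7,S9,S10,S13}. Unreachable: {S8,S11,S12} — drop them.
Start with accepting vs non-accepting: {S1} | {S0,S2,S3,S4,S5,S6,S7,S9,S10,S13}.
Refine {S0,S2,S3,S4,S5,S6,S7,S9,S10,S13} on symbol p: members go to different blocks, giving {S0,S2,S3,S4,S6,S7,S9,S10,S13} and {S5}.
On input p, block {S0,S2,S3,S4,S6,S7,S9,S10,S13} splits into {S0,S3,S4,S7,S9} and {S2,S6,S10,S13}.
On input q, block {S0,S3,S4,S7,S9} splits into {S0,S3,S9} and {S4,S7}.
Split {S2,S6,S10,S13} by δ(·,q) → {S2,S6,S10} and {S13}.
The partition is now stable with 6 blocks: {S1} | {S0,S3,S9} | {S5} | {S2,S6,S10} | {S4,S7} | {S13}.
S1 and S6 end up in different blocks, so they are distinguishable. For instance, the string 'ε' is accepted from only S1.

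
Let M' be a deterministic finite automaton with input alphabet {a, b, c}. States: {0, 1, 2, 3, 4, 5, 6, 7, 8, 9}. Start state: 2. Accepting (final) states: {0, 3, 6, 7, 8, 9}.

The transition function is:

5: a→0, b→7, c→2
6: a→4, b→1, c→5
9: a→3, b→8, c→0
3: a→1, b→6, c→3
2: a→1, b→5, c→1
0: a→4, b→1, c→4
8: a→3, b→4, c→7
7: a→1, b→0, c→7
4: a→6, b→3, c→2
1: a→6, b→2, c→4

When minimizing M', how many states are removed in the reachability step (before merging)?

2

No path from 2 leads to 8, 9; the other 8 states are all reachable.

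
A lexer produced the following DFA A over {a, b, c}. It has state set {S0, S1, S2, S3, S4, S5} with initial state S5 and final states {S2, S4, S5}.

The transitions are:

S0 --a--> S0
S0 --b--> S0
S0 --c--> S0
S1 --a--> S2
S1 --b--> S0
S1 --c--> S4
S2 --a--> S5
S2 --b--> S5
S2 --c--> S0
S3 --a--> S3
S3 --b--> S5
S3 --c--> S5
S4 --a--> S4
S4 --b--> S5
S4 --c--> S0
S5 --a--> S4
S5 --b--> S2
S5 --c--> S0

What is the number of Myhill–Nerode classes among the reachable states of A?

2

Reachable states from the start: {S0,S2,S4,S5}. Unreachable: {S1,S3} — drop them.
Initial partition by acceptance: {S2,S4,S5} | {S0}.
The partition is now stable with 2 blocks: {S2,S4,S5} | {S0}.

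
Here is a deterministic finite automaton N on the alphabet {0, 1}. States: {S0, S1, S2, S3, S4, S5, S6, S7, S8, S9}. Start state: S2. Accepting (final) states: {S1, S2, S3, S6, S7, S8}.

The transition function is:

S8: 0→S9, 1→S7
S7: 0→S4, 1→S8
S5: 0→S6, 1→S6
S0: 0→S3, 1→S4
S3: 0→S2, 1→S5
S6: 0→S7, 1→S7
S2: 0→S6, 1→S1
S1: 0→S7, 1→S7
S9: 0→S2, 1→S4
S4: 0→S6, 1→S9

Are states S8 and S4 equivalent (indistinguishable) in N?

First remove the unreachable states {S0,S3,S5}; 7 states remain.
Initial partition by acceptance: {S1,S2,S6,S7,S8} | {S4,S9}.
Refine {S1,S2,S6,S7,S8} on symbol 0: members go to different blocks, giving {S1,S2,S6} and {S7,S8}.
On input 0, block {S1,S2,S6} splits into {S1,S6} and {S2}.
Refine {S4,S9} on symbol 0: members go to different blocks, giving {S4} and {S9}.
Refine {S7,S8} on symbol 0: members go to different blocks, giving {S7} and {S8}.
No further refinement is possible. Final partition (6 blocks): {S1,S6} | {S4} | {S7} | {S2} | {S9} | {S8}.
S8 and S4 end up in different blocks, so they are distinguishable. For instance, the string 'ε' is accepted from only S8.

No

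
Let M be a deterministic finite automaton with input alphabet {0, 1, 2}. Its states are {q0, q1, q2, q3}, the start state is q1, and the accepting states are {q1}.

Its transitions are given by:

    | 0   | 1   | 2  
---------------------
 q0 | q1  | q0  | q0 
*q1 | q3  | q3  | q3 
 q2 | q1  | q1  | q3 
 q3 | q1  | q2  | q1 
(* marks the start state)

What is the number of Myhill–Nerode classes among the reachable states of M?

Reachable states from the start: {q1,q2,q3}. Unreachable: {q0} — drop them.
Start with accepting vs non-accepting: {q1} | {q2,q3}.
Refine {q2,q3} on symbol 1: members go to different blocks, giving {q2} and {q3}.
The partition is now stable with 3 blocks: {q1} | {q2} | {q3}.

3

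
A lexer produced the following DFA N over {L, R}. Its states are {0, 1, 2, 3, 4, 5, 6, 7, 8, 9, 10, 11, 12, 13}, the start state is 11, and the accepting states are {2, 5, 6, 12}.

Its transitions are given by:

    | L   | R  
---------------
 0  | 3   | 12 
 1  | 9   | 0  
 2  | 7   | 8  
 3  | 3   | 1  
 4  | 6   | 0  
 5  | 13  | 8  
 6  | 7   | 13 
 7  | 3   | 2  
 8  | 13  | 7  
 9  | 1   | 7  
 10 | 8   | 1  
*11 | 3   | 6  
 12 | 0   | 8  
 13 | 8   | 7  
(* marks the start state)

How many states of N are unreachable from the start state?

No path from 11 leads to 4, 5, 10; the other 11 states are all reachable.

3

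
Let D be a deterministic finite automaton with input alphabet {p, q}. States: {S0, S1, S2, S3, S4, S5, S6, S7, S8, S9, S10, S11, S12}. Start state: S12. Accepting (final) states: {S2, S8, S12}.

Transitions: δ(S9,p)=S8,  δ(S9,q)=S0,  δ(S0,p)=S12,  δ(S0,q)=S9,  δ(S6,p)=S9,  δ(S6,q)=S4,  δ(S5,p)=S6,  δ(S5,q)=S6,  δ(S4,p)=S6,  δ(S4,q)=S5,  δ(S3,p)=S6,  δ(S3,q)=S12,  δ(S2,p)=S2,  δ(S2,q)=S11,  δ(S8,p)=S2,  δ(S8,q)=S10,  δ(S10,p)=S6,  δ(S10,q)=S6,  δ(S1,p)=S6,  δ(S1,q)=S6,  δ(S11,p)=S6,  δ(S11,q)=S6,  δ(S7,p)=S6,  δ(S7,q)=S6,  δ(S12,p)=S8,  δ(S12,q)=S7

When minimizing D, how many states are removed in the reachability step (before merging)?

2

No path from S12 leads to S1, S3; the other 11 states are all reachable.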